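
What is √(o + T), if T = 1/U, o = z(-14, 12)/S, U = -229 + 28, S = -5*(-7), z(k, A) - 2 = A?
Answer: √398985/1005 ≈ 0.62851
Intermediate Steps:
z(k, A) = 2 + A
S = 35
U = -201
o = ⅖ (o = (2 + 12)/35 = 14*(1/35) = ⅖ ≈ 0.40000)
T = -1/201 (T = 1/(-201) = -1/201 ≈ -0.0049751)
√(o + T) = √(⅖ - 1/201) = √(397/1005) = √398985/1005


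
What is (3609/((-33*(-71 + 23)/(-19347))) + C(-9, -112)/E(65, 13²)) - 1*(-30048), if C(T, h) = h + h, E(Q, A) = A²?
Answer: -70537112563/5026736 ≈ -14032.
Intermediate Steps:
C(T, h) = 2*h
(3609/((-33*(-71 + 23)/(-19347))) + C(-9, -112)/E(65, 13²)) - 1*(-30048) = (3609/((-33*(-71 + 23)/(-19347))) + (2*(-112))/((13²)²)) - 1*(-30048) = (3609/((-33*(-48)*(-1/19347))) - 224/(169²)) + 30048 = (3609/((1584*(-1/19347))) - 224/28561) + 30048 = (3609/(-528/6449) - 224*1/28561) + 30048 = (3609*(-6449/528) - 224/28561) + 30048 = (-7758147/176 - 224/28561) + 30048 = -221580475891/5026736 + 30048 = -70537112563/5026736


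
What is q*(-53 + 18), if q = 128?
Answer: -4480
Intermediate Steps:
q*(-53 + 18) = 128*(-53 + 18) = 128*(-35) = -4480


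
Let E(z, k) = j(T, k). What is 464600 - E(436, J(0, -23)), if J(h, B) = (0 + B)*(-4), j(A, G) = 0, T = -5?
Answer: 464600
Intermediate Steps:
J(h, B) = -4*B (J(h, B) = B*(-4) = -4*B)
E(z, k) = 0
464600 - E(436, J(0, -23)) = 464600 - 1*0 = 464600 + 0 = 464600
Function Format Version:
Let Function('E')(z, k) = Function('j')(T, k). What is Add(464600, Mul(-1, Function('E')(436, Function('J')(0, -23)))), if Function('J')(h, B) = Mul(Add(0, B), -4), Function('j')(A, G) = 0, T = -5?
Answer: 464600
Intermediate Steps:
Function('J')(h, B) = Mul(-4, B) (Function('J')(h, B) = Mul(B, -4) = Mul(-4, B))
Function('E')(z, k) = 0
Add(464600, Mul(-1, Function('E')(436, Function('J')(0, -23)))) = Add(464600, Mul(-1, 0)) = Add(464600, 0) = 464600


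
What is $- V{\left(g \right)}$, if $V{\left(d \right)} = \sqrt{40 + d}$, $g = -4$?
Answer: $-6$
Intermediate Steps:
$- V{\left(g \right)} = - \sqrt{40 - 4} = - \sqrt{36} = \left(-1\right) 6 = -6$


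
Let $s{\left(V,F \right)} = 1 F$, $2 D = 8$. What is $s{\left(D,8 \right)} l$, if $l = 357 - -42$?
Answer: $3192$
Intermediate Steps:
$D = 4$ ($D = \frac{1}{2} \cdot 8 = 4$)
$s{\left(V,F \right)} = F$
$l = 399$ ($l = 357 + 42 = 399$)
$s{\left(D,8 \right)} l = 8 \cdot 399 = 3192$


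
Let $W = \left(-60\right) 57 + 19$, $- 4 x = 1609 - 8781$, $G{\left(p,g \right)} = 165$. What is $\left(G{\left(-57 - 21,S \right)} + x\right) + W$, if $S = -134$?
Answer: $-1443$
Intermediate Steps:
$x = 1793$ ($x = - \frac{1609 - 8781}{4} = \left(- \frac{1}{4}\right) \left(-7172\right) = 1793$)
$W = -3401$ ($W = -3420 + 19 = -3401$)
$\left(G{\left(-57 - 21,S \right)} + x\right) + W = \left(165 + 1793\right) - 3401 = 1958 - 3401 = -1443$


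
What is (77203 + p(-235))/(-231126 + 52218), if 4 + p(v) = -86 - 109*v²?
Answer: 495201/14909 ≈ 33.215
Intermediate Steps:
p(v) = -90 - 109*v² (p(v) = -4 + (-86 - 109*v²) = -90 - 109*v²)
(77203 + p(-235))/(-231126 + 52218) = (77203 + (-90 - 109*(-235)²))/(-231126 + 52218) = (77203 + (-90 - 109*55225))/(-178908) = (77203 + (-90 - 6019525))*(-1/178908) = (77203 - 6019615)*(-1/178908) = -5942412*(-1/178908) = 495201/14909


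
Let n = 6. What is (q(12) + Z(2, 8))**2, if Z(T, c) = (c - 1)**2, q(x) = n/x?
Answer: 9801/4 ≈ 2450.3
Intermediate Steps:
q(x) = 6/x
Z(T, c) = (-1 + c)**2
(q(12) + Z(2, 8))**2 = (6/12 + (-1 + 8)**2)**2 = (6*(1/12) + 7**2)**2 = (1/2 + 49)**2 = (99/2)**2 = 9801/4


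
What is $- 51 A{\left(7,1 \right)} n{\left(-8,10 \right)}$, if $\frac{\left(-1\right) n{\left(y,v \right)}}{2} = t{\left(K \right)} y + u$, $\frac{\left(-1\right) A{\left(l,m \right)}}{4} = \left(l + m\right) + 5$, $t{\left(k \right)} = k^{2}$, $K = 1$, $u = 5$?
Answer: $15912$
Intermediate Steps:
$A{\left(l,m \right)} = -20 - 4 l - 4 m$ ($A{\left(l,m \right)} = - 4 \left(\left(l + m\right) + 5\right) = - 4 \left(5 + l + m\right) = -20 - 4 l - 4 m$)
$n{\left(y,v \right)} = -10 - 2 y$ ($n{\left(y,v \right)} = - 2 \left(1^{2} y + 5\right) = - 2 \left(1 y + 5\right) = - 2 \left(y + 5\right) = - 2 \left(5 + y\right) = -10 - 2 y$)
$- 51 A{\left(7,1 \right)} n{\left(-8,10 \right)} = - 51 \left(-20 - 28 - 4\right) \left(-10 - -16\right) = - 51 \left(-20 - 28 - 4\right) \left(-10 + 16\right) = \left(-51\right) \left(-52\right) 6 = 2652 \cdot 6 = 15912$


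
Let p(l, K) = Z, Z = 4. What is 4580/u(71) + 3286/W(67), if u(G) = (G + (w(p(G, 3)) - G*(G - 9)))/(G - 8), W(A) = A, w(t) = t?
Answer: -5113658/289909 ≈ -17.639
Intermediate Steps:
p(l, K) = 4
u(G) = (4 + G - G*(-9 + G))/(-8 + G) (u(G) = (G + (4 - G*(G - 9)))/(G - 8) = (G + (4 - G*(-9 + G)))/(-8 + G) = (4 + G - G*(-9 + G))/(-8 + G))
4580/u(71) + 3286/W(67) = 4580/(((4 - 1*71² + 10*71)/(-8 + 71))) + 3286/67 = 4580/(((4 - 1*5041 + 710)/63)) + 3286*(1/67) = 4580/(((4 - 5041 + 710)/63)) + 3286/67 = 4580/(((1/63)*(-4327))) + 3286/67 = 4580/(-4327/63) + 3286/67 = 4580*(-63/4327) + 3286/67 = -288540/4327 + 3286/67 = -5113658/289909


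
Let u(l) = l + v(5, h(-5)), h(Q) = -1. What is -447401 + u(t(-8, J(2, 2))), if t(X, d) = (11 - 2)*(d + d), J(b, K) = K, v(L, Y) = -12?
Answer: -447377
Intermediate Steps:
t(X, d) = 18*d (t(X, d) = 9*(2*d) = 18*d)
u(l) = -12 + l (u(l) = l - 12 = -12 + l)
-447401 + u(t(-8, J(2, 2))) = -447401 + (-12 + 18*2) = -447401 + (-12 + 36) = -447401 + 24 = -447377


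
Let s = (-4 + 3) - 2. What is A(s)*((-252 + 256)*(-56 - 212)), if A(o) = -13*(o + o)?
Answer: -83616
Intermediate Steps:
s = -3 (s = -1 - 2 = -3)
A(o) = -26*o
A(s)*((-252 + 256)*(-56 - 212)) = (-26*(-3))*((-252 + 256)*(-56 - 212)) = 78*(4*(-268)) = 78*(-1072) = -83616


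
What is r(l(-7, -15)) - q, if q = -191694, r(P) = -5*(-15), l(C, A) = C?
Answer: 191769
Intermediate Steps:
r(P) = 75
r(l(-7, -15)) - q = 75 - 1*(-191694) = 75 + 191694 = 191769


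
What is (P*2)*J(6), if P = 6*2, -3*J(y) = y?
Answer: -48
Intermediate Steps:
J(y) = -y/3
P = 12
(P*2)*J(6) = (12*2)*(-1/3*6) = 24*(-2) = -48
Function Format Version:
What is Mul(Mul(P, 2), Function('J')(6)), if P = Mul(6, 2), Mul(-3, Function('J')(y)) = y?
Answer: -48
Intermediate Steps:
Function('J')(y) = Mul(Rational(-1, 3), y)
P = 12
Mul(Mul(P, 2), Function('J')(6)) = Mul(Mul(12, 2), Mul(Rational(-1, 3), 6)) = Mul(24, -2) = -48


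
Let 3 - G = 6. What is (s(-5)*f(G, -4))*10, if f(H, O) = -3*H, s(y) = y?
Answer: -450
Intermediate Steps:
G = -3 (G = 3 - 1*6 = 3 - 6 = -3)
(s(-5)*f(G, -4))*10 = -(-15)*(-3)*10 = -5*9*10 = -45*10 = -450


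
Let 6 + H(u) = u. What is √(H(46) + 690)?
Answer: √730 ≈ 27.019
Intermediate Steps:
H(u) = -6 + u
√(H(46) + 690) = √((-6 + 46) + 690) = √(40 + 690) = √730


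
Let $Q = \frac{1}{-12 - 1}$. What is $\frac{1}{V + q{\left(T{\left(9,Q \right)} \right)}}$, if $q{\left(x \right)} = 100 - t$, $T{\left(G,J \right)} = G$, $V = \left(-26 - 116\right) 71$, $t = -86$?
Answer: $- \frac{1}{9896} \approx -0.00010105$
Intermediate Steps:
$V = -10082$ ($V = \left(-142\right) 71 = -10082$)
$Q = - \frac{1}{13}$ ($Q = \frac{1}{-13} = - \frac{1}{13} \approx -0.076923$)
$q{\left(x \right)} = 186$ ($q{\left(x \right)} = 100 - -86 = 100 + 86 = 186$)
$\frac{1}{V + q{\left(T{\left(9,Q \right)} \right)}} = \frac{1}{-10082 + 186} = \frac{1}{-9896} = - \frac{1}{9896}$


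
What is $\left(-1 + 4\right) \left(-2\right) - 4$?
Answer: $-10$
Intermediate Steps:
$\left(-1 + 4\right) \left(-2\right) - 4 = 3 \left(-2\right) - 4 = -6 - 4 = -10$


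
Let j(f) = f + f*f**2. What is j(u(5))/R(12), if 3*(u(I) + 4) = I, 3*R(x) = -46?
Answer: 203/207 ≈ 0.98068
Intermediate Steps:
R(x) = -46/3 (R(x) = (1/3)*(-46) = -46/3)
u(I) = -4 + I/3
j(f) = f + f**3
j(u(5))/R(12) = ((-4 + (1/3)*5) + (-4 + (1/3)*5)**3)/(-46/3) = ((-4 + 5/3) + (-4 + 5/3)**3)*(-3/46) = (-7/3 + (-7/3)**3)*(-3/46) = (-7/3 - 343/27)*(-3/46) = -406/27*(-3/46) = 203/207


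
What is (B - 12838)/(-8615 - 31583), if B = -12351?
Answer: 25189/40198 ≈ 0.62662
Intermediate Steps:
(B - 12838)/(-8615 - 31583) = (-12351 - 12838)/(-8615 - 31583) = -25189/(-40198) = -25189*(-1/40198) = 25189/40198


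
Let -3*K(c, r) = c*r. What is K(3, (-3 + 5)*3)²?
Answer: 36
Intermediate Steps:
K(c, r) = -c*r/3
K(3, (-3 + 5)*3)² = (-⅓*3*(-3 + 5)*3)² = (-⅓*3*2*3)² = (-⅓*3*6)² = (-6)² = 36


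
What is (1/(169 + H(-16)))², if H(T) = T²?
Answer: 1/180625 ≈ 5.5363e-6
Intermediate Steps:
(1/(169 + H(-16)))² = (1/(169 + (-16)²))² = (1/(169 + 256))² = (1/425)² = 1/180625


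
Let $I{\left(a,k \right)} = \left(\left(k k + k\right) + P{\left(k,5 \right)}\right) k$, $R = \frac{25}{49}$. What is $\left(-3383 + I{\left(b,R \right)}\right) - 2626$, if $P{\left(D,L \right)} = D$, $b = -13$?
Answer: $- \frac{706875966}{117649} \approx -6008.3$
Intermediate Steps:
$R = \frac{25}{49}$ ($R = 25 \cdot \frac{1}{49} = \frac{25}{49} \approx 0.5102$)
$I{\left(a,k \right)} = k \left(k^{2} + 2 k\right)$ ($I{\left(a,k \right)} = \left(\left(k k + k\right) + k\right) k = \left(\left(k^{2} + k\right) + k\right) k = \left(\left(k + k^{2}\right) + k\right) k = \left(k^{2} + 2 k\right) k = k \left(k^{2} + 2 k\right)$)
$\left(-3383 + I{\left(b,R \right)}\right) - 2626 = \left(-3383 + \left(\frac{25}{49}\right)^{2} \left(2 + \frac{25}{49}\right)\right) - 2626 = \left(-3383 + \frac{625}{2401} \cdot \frac{123}{49}\right) - 2626 = \left(-3383 + \frac{76875}{117649}\right) - 2626 = - \frac{397929692}{117649} - 2626 = - \frac{706875966}{117649}$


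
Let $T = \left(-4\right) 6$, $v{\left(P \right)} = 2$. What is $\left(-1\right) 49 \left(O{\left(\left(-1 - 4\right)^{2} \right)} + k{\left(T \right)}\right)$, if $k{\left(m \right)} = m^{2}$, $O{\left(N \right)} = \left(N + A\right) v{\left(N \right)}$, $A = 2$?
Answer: $-30870$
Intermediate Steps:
$T = -24$
$O{\left(N \right)} = 4 + 2 N$ ($O{\left(N \right)} = \left(N + 2\right) 2 = \left(2 + N\right) 2 = 4 + 2 N$)
$\left(-1\right) 49 \left(O{\left(\left(-1 - 4\right)^{2} \right)} + k{\left(T \right)}\right) = \left(-1\right) 49 \left(\left(4 + 2 \left(-1 - 4\right)^{2}\right) + \left(-24\right)^{2}\right) = - 49 \left(\left(4 + 2 \left(-5\right)^{2}\right) + 576\right) = - 49 \left(\left(4 + 2 \cdot 25\right) + 576\right) = - 49 \left(\left(4 + 50\right) + 576\right) = - 49 \left(54 + 576\right) = \left(-49\right) 630 = -30870$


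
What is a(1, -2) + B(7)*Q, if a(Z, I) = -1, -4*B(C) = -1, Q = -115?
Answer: -119/4 ≈ -29.750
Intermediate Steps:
B(C) = ¼ (B(C) = -¼*(-1) = ¼)
a(1, -2) + B(7)*Q = -1 + (¼)*(-115) = -1 - 115/4 = -119/4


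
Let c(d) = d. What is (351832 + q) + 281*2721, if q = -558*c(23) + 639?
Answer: 1104238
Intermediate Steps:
q = -12195 (q = -558*23 + 639 = -12834 + 639 = -12195)
(351832 + q) + 281*2721 = (351832 - 12195) + 281*2721 = 339637 + 764601 = 1104238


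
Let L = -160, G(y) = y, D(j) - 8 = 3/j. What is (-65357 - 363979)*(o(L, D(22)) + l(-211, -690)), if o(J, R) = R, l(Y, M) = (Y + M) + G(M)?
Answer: 7475383764/11 ≈ 6.7958e+8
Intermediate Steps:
D(j) = 8 + 3/j
l(Y, M) = Y + 2*M (l(Y, M) = (Y + M) + M = (M + Y) + M = Y + 2*M)
(-65357 - 363979)*(o(L, D(22)) + l(-211, -690)) = (-65357 - 363979)*((8 + 3/22) + (-211 + 2*(-690))) = -429336*((8 + 3*(1/22)) + (-211 - 1380)) = -429336*((8 + 3/22) - 1591) = -429336*(179/22 - 1591) = -429336*(-34823/22) = 7475383764/11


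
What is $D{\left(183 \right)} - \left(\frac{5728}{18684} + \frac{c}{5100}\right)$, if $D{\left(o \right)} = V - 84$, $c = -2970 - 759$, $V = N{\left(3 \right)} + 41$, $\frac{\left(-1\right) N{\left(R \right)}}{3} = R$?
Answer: $- \frac{409544747}{7940700} \approx -51.575$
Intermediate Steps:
$N{\left(R \right)} = - 3 R$
$V = 32$ ($V = \left(-3\right) 3 + 41 = -9 + 41 = 32$)
$c = -3729$ ($c = -2970 - 759 = -3729$)
$D{\left(o \right)} = -52$ ($D{\left(o \right)} = 32 - 84 = -52$)
$D{\left(183 \right)} - \left(\frac{5728}{18684} + \frac{c}{5100}\right) = -52 - \left(\frac{5728}{18684} - \frac{3729}{5100}\right) = -52 - \left(5728 \cdot \frac{1}{18684} - \frac{1243}{1700}\right) = -52 - \left(\frac{1432}{4671} - \frac{1243}{1700}\right) = -52 - - \frac{3371653}{7940700} = -52 + \frac{3371653}{7940700} = - \frac{409544747}{7940700}$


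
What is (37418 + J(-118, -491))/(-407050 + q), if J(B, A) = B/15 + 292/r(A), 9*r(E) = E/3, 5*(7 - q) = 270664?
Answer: -275407372/3396559767 ≈ -0.081084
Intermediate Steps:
q = -270629/5 (q = 7 - ⅕*270664 = 7 - 270664/5 = -270629/5 ≈ -54126.)
r(E) = E/27 (r(E) = (E/3)/9 = E/27)
J(B, A) = 7884/A + B/15 (J(B, A) = B/15 + 292/((A/27)) = B*(1/15) + 292*(27/A) = B/15 + 7884/A = 7884/A + B/15)
(37418 + J(-118, -491))/(-407050 + q) = (37418 + (7884/(-491) + (1/15)*(-118)))/(-407050 - 270629/5) = (37418 + (7884*(-1/491) - 118/15))/(-2305879/5) = (37418 + (-7884/491 - 118/15))*(-5/2305879) = (37418 - 176198/7365)*(-5/2305879) = (275407372/7365)*(-5/2305879) = -275407372/3396559767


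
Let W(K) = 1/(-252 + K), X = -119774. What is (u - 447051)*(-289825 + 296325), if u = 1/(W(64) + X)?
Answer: -65432098578281500/22517513 ≈ -2.9058e+9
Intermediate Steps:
u = -188/22517513 (u = 1/(1/(-252 + 64) - 119774) = 1/(1/(-188) - 119774) = 1/(-1/188 - 119774) = 1/(-22517513/188) = -188/22517513 ≈ -8.3491e-6)
(u - 447051)*(-289825 + 296325) = (-188/22517513 - 447051)*(-289825 + 296325) = -10066476704351/22517513*6500 = -65432098578281500/22517513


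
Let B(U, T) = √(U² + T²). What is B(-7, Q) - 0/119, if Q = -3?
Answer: √58 ≈ 7.6158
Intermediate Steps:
B(U, T) = √(T² + U²)
B(-7, Q) - 0/119 = √((-3)² + (-7)²) - 0/119 = √(9 + 49) - 0/119 = √58 - 12*0 = √58 + 0 = √58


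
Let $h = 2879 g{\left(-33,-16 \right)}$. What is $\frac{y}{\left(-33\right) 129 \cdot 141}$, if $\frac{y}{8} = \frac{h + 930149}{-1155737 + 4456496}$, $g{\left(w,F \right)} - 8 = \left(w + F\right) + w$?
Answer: $- \frac{5736824}{1981237679883} \approx -2.8956 \cdot 10^{-6}$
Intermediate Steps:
$g{\left(w,F \right)} = 8 + F + 2 w$ ($g{\left(w,F \right)} = 8 + \left(\left(w + F\right) + w\right) = 8 + \left(\left(F + w\right) + w\right) = 8 + \left(F + 2 w\right) = 8 + F + 2 w$)
$h = -213046$ ($h = 2879 \left(8 - 16 + 2 \left(-33\right)\right) = 2879 \left(8 - 16 - 66\right) = 2879 \left(-74\right) = -213046$)
$y = \frac{5736824}{3300759}$ ($y = 8 \frac{-213046 + 930149}{-1155737 + 4456496} = 8 \cdot \frac{717103}{3300759} = \frac{5736824}{3300759} \approx 1.738$)
$\frac{y}{\left(-33\right) 129 \cdot 141} = \frac{5736824}{3300759 \left(-33\right) 129 \cdot 141} = \frac{5736824}{3300759 \left(\left(-4257\right) 141\right)} = \frac{5736824}{3300759 \left(-600237\right)} = \frac{5736824}{3300759} \left(- \frac{1}{600237}\right) = - \frac{5736824}{1981237679883}$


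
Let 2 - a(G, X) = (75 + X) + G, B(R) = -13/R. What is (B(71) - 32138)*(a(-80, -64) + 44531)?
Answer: -101773334222/71 ≈ -1.4334e+9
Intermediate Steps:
a(G, X) = -73 - G - X (a(G, X) = 2 - ((75 + X) + G) = 2 - (75 + G + X) = 2 + (-75 - G - X) = -73 - G - X)
(B(71) - 32138)*(a(-80, -64) + 44531) = (-13/71 - 32138)*((-73 - 1*(-80) - 1*(-64)) + 44531) = (-13*1/71 - 32138)*((-73 + 80 + 64) + 44531) = (-13/71 - 32138)*(71 + 44531) = -2281811/71*44602 = -101773334222/71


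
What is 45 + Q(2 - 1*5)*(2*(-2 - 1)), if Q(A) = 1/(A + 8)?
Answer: 219/5 ≈ 43.800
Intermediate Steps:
Q(A) = 1/(8 + A)
45 + Q(2 - 1*5)*(2*(-2 - 1)) = 45 + (2*(-2 - 1))/(8 + (2 - 1*5)) = 45 + (2*(-3))/(8 + (2 - 5)) = 45 - 6/(8 - 3) = 45 - 6/5 = 219/5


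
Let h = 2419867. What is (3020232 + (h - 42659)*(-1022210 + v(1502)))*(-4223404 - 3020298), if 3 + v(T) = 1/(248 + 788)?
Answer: 4558987299022550986892/259 ≈ 1.7602e+19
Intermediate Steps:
v(T) = -3107/1036 (v(T) = -3 + 1/(248 + 788) = -3 + 1/1036 = -3107/1036)
(3020232 + (h - 42659)*(-1022210 + v(1502)))*(-4223404 - 3020298) = (3020232 + (2419867 - 42659)*(-1022210 - 3107/1036))*(-4223404 - 3020298) = (3020232 + 2377208*(-1059012667/1036))*(-7243702) = (3020232 - 629373346023434/259)*(-7243702) = -629372563783346/259*(-7243702) = 4558987299022550986892/259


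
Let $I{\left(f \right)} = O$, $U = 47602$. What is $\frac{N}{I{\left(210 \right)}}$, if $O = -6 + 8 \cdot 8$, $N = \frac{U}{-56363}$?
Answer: $- \frac{23801}{1634527} \approx -0.014561$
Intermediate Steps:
$N = - \frac{47602}{56363}$ ($N = \frac{47602}{-56363} = 47602 \left(- \frac{1}{56363}\right) = - \frac{47602}{56363} \approx -0.84456$)
$O = 58$ ($O = -6 + 64 = 58$)
$I{\left(f \right)} = 58$
$\frac{N}{I{\left(210 \right)}} = - \frac{47602}{56363 \cdot 58} = \left(- \frac{47602}{56363}\right) \frac{1}{58} = - \frac{23801}{1634527}$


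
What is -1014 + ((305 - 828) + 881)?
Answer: -656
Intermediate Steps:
-1014 + ((305 - 828) + 881) = -1014 + (-523 + 881) = -1014 + 358 = -656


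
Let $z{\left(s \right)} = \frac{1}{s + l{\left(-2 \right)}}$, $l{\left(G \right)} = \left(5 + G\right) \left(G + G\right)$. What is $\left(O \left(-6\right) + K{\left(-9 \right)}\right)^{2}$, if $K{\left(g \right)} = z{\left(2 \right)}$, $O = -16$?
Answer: $\frac{919681}{100} \approx 9196.8$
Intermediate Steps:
$l{\left(G \right)} = 2 G \left(5 + G\right)$ ($l{\left(G \right)} = \left(5 + G\right) 2 G = 2 G \left(5 + G\right)$)
$z{\left(s \right)} = \frac{1}{-12 + s}$ ($z{\left(s \right)} = \frac{1}{s + 2 \left(-2\right) \left(5 - 2\right)} = \frac{1}{s + 2 \left(-2\right) 3} = \frac{1}{s - 12} = \frac{1}{-12 + s}$)
$K{\left(g \right)} = - \frac{1}{10}$ ($K{\left(g \right)} = \frac{1}{-12 + 2} = \frac{1}{-10} = - \frac{1}{10}$)
$\left(O \left(-6\right) + K{\left(-9 \right)}\right)^{2} = \left(\left(-16\right) \left(-6\right) - \frac{1}{10}\right)^{2} = \left(96 - \frac{1}{10}\right)^{2} = \left(\frac{959}{10}\right)^{2} = \frac{919681}{100}$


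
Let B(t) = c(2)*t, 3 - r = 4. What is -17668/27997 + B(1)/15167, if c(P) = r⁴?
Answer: -267942559/424630499 ≈ -0.63100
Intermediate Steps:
r = -1 (r = 3 - 1*4 = 3 - 4 = -1)
c(P) = 1 (c(P) = (-1)⁴ = 1)
B(t) = t (B(t) = 1*t = t)
-17668/27997 + B(1)/15167 = -17668/27997 + 1/15167 = -267942559/424630499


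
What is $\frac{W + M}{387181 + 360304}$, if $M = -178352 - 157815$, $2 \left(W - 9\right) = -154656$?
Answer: $- \frac{413486}{747485} \approx -0.55317$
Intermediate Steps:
$W = -77319$ ($W = 9 + \frac{1}{2} \left(-154656\right) = 9 - 77328 = -77319$)
$M = -336167$ ($M = -178352 - 157815 = -336167$)
$\frac{W + M}{387181 + 360304} = \frac{-77319 - 336167}{387181 + 360304} = - \frac{413486}{747485}$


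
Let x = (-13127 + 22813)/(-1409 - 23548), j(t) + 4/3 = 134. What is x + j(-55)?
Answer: 3301276/24957 ≈ 132.28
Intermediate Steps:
j(t) = 398/3 (j(t) = -4/3 + 134 = 398/3)
x = -9686/24957 (x = 9686/(-24957) = 9686*(-1/24957) = -9686/24957 ≈ -0.38811)
x + j(-55) = -9686/24957 + 398/3 = 3301276/24957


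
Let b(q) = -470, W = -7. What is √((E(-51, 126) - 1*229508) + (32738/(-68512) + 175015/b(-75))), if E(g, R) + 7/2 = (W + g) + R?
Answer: I*√37233165113955213/402508 ≈ 479.39*I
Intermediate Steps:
E(g, R) = -21/2 + R + g (E(g, R) = -7/2 + ((-7 + g) + R) = -7/2 + (-7 + R + g) = -21/2 + R + g)
√((E(-51, 126) - 1*229508) + (32738/(-68512) + 175015/b(-75))) = √(((-21/2 + 126 - 51) - 1*229508) + (32738/(-68512) + 175015/(-470))) = √((129/2 - 229508) + (32738*(-1/68512) + 175015*(-1/470))) = √(-458887/2 + (-16369/34256 - 35003/94)) = √(-458887/2 - 600300727/1610032) = √(-370011677919/1610032) = I*√37233165113955213/402508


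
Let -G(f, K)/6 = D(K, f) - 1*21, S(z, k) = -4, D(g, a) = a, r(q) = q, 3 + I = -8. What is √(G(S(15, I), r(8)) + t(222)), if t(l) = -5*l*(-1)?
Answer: 6*√35 ≈ 35.496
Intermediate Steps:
I = -11 (I = -3 - 8 = -11)
t(l) = 5*l
G(f, K) = 126 - 6*f (G(f, K) = -6*(f - 1*21) = -6*(f - 21) = -6*(-21 + f) = 126 - 6*f)
√(G(S(15, I), r(8)) + t(222)) = √((126 - 6*(-4)) + 5*222) = √((126 + 24) + 1110) = √(150 + 1110) = √1260 = 6*√35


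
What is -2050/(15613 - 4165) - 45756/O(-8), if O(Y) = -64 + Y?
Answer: 3636577/5724 ≈ 635.32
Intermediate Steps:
-2050/(15613 - 4165) - 45756/O(-8) = -2050/(15613 - 4165) - 45756/(-64 - 8) = -2050/11448 - 45756/(-72) = -2050*1/11448 - 45756*(-1/72) = -1025/5724 + 1271/2 = 3636577/5724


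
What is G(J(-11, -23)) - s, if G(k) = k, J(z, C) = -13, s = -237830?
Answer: 237817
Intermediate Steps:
G(J(-11, -23)) - s = -13 - 1*(-237830) = -13 + 237830 = 237817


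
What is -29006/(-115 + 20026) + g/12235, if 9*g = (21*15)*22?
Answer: -67911388/48722217 ≈ -1.3938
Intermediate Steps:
g = 770 (g = ((21*15)*22)/9 = (315*22)/9 = (⅑)*6930 = 770)
-29006/(-115 + 20026) + g/12235 = -29006/(-115 + 20026) + 770/12235 = -29006/19911 + 770*(1/12235) = -29006*1/19911 + 154/2447 = -29006/19911 + 154/2447 = -67911388/48722217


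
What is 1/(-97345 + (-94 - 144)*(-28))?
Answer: -1/90681 ≈ -1.1028e-5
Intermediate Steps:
1/(-97345 + (-94 - 144)*(-28)) = 1/(-97345 - 238*(-28)) = 1/(-97345 + 6664) = 1/(-90681) = -1/90681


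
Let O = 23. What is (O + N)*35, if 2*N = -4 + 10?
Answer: 910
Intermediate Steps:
N = 3 (N = (-4 + 10)/2 = (½)*6 = 3)
(O + N)*35 = (23 + 3)*35 = 26*35 = 910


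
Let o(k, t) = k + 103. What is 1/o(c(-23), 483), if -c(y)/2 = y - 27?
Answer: 1/203 ≈ 0.0049261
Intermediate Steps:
c(y) = 54 - 2*y (c(y) = -2*(y - 27) = -2*(-27 + y) = 54 - 2*y)
o(k, t) = 103 + k
1/o(c(-23), 483) = 1/(103 + (54 - 2*(-23))) = 1/(103 + (54 + 46)) = 1/(103 + 100) = 1/203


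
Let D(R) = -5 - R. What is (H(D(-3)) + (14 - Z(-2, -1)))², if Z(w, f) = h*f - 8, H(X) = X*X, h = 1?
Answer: 729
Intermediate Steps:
H(X) = X²
Z(w, f) = -8 + f (Z(w, f) = 1*f - 8 = f - 8 = -8 + f)
(H(D(-3)) + (14 - Z(-2, -1)))² = ((-5 - 1*(-3))² + (14 - (-8 - 1)))² = ((-5 + 3)² + (14 - 1*(-9)))² = ((-2)² + (14 + 9))² = (4 + 23)² = 27² = 729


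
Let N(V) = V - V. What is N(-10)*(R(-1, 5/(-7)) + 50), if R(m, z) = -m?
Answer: 0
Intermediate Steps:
N(V) = 0
N(-10)*(R(-1, 5/(-7)) + 50) = 0*(-1*(-1) + 50) = 0*(1 + 50) = 0*51 = 0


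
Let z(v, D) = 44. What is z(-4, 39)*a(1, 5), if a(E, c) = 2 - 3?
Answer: -44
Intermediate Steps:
a(E, c) = -1
z(-4, 39)*a(1, 5) = 44*(-1) = -44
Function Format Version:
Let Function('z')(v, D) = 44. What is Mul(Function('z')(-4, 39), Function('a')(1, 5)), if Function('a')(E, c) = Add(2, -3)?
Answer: -44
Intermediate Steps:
Function('a')(E, c) = -1
Mul(Function('z')(-4, 39), Function('a')(1, 5)) = Mul(44, -1) = -44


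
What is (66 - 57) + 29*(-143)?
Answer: -4138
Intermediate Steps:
(66 - 57) + 29*(-143) = 9 - 4147 = -4138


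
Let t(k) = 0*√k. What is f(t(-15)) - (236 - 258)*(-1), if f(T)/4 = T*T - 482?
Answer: -1950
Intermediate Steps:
t(k) = 0
f(T) = -1928 + 4*T² (f(T) = 4*(T*T - 482) = 4*(T² - 482) = 4*(-482 + T²) = -1928 + 4*T²)
f(t(-15)) - (236 - 258)*(-1) = (-1928 + 4*0²) - (236 - 258)*(-1) = (-1928 + 4*0) - (-22)*(-1) = (-1928 + 0) - 1*22 = -1928 - 22 = -1950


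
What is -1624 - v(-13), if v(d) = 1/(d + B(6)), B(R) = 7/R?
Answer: -115298/71 ≈ -1623.9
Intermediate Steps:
v(d) = 1/(7/6 + d) (v(d) = 1/(d + 7/6) = 1/(7/6 + d))
-1624 - v(-13) = -1624 - 6/(7 + 6*(-13)) = -1624 - 6/(7 - 78) = -1624 - 6/(-71) = -1624 - 6*(-1)/71 = -1624 - 1*(-6/71) = -1624 + 6/71 = -115298/71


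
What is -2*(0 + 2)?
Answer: -4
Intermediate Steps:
-2*(0 + 2) = -2*2 = -4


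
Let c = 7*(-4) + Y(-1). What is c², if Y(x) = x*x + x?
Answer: 784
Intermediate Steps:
Y(x) = x + x² (Y(x) = x² + x = x + x²)
c = -28 (c = 7*(-4) - (1 - 1) = -28 - 1*0 = -28 + 0 = -28)
c² = (-28)² = 784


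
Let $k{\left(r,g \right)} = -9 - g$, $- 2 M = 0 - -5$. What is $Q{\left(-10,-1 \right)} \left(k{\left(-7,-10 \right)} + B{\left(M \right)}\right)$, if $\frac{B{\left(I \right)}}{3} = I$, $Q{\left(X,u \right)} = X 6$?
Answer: $390$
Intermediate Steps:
$Q{\left(X,u \right)} = 6 X$
$M = - \frac{5}{2}$ ($M = - \frac{0 - -5}{2} = - \frac{0 + 5}{2} = \left(- \frac{1}{2}\right) 5 = - \frac{5}{2} \approx -2.5$)
$B{\left(I \right)} = 3 I$
$Q{\left(-10,-1 \right)} \left(k{\left(-7,-10 \right)} + B{\left(M \right)}\right) = 6 \left(-10\right) \left(\left(-9 - -10\right) + 3 \left(- \frac{5}{2}\right)\right) = - 60 \left(\left(-9 + 10\right) - \frac{15}{2}\right) = - 60 \left(1 - \frac{15}{2}\right) = \left(-60\right) \left(- \frac{13}{2}\right) = 390$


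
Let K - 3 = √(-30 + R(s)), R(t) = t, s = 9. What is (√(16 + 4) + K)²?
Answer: (3 + 2*√5 + I*√21)² ≈ 34.833 + 68.483*I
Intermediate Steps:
K = 3 + I*√21 (K = 3 + √(-30 + 9) = 3 + √(-21) = 3 + I*√21 ≈ 3.0 + 4.5826*I)
(√(16 + 4) + K)² = (√(16 + 4) + (3 + I*√21))² = (√20 + (3 + I*√21))² = (2*√5 + (3 + I*√21))² = (3 + 2*√5 + I*√21)²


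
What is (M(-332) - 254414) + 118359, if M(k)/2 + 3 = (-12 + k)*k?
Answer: 92355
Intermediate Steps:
M(k) = -6 + 2*k*(-12 + k) (M(k) = -6 + 2*((-12 + k)*k) = -6 + 2*(k*(-12 + k)) = -6 + 2*k*(-12 + k))
(M(-332) - 254414) + 118359 = ((-6 - 24*(-332) + 2*(-332)²) - 254414) + 118359 = ((-6 + 7968 + 2*110224) - 254414) + 118359 = ((-6 + 7968 + 220448) - 254414) + 118359 = (228410 - 254414) + 118359 = -26004 + 118359 = 92355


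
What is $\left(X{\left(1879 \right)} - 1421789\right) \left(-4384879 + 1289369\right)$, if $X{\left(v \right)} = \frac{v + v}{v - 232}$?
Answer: $\frac{7248702292064750}{1647} \approx 4.4012 \cdot 10^{12}$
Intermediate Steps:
$X{\left(v \right)} = \frac{2 v}{-232 + v}$
$\left(X{\left(1879 \right)} - 1421789\right) \left(-4384879 + 1289369\right) = \left(2 \cdot 1879 \frac{1}{-232 + 1879} - 1421789\right) \left(-4384879 + 1289369\right) = \left(2 \cdot 1879 \cdot \frac{1}{1647} - 1421789\right) \left(-3095510\right) = \left(\frac{3758}{1647} - 1421789\right) \left(-3095510\right) = \left(- \frac{2341682725}{1647}\right) \left(-3095510\right) = \frac{7248702292064750}{1647}$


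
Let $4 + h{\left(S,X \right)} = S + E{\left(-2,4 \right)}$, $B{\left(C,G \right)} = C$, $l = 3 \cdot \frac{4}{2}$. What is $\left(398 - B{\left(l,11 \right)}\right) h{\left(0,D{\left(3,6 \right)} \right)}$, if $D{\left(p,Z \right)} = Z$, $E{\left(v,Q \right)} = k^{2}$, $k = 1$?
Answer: $-1176$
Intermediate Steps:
$l = 6$ ($l = 3 \cdot 4 \cdot \frac{1}{2} = 3 \cdot 2 = 6$)
$E{\left(v,Q \right)} = 1$ ($E{\left(v,Q \right)} = 1^{2} = 1$)
$h{\left(S,X \right)} = -3 + S$ ($h{\left(S,X \right)} = -4 + \left(S + 1\right) = -4 + \left(1 + S\right) = -3 + S$)
$\left(398 - B{\left(l,11 \right)}\right) h{\left(0,D{\left(3,6 \right)} \right)} = \left(398 - 6\right) \left(-3 + 0\right) = \left(398 - 6\right) \left(-3\right) = 392 \left(-3\right) = -1176$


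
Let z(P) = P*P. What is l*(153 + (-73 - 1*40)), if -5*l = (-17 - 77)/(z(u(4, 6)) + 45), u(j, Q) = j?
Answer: 752/61 ≈ 12.328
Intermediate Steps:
z(P) = P²
l = 94/305 (l = -(-17 - 77)/(5*(4² + 45)) = -(-94)/(5*(16 + 45)) = -(-94)/(5*61) = -⅕*(-94/61) = 94/305 ≈ 0.30820)
l*(153 + (-73 - 1*40)) = 94*(153 + (-73 - 1*40))/305 = 94*(153 + (-73 - 40))/305 = 94*(153 - 113)/305 = (94/305)*40 = 752/61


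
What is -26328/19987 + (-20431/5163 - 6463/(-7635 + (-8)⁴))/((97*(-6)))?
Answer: -139599766958396/106273085304969 ≈ -1.3136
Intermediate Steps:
-26328/19987 + (-20431/5163 - 6463/(-7635 + (-8)⁴))/((97*(-6))) = -26328*1/19987 + (-20431*1/5163 - 6463/(-7635 + 4096))/(-582) = -26328/19987 + (-20431/5163 - 6463/(-3539))*(-1/582) = -26328/19987 + (-20431/5163 - 6463*(-1/3539))*(-1/582) = -26328/19987 + (-20431/5163 + 6463/3539)*(-1/582) = -26328/19987 - 38936840/18271857*(-1/582) = -26328/19987 + 19468420/5317110387 = -139599766958396/106273085304969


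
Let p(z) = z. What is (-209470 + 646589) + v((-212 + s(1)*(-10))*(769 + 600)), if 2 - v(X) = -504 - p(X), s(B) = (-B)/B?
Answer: 161087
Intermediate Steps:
s(B) = -1
v(X) = 506 + X (v(X) = 2 - (-504 - X) = 2 + (504 + X) = 506 + X)
(-209470 + 646589) + v((-212 + s(1)*(-10))*(769 + 600)) = (-209470 + 646589) + (506 + (-212 - 1*(-10))*(769 + 600)) = 437119 + (506 + (-212 + 10)*1369) = 437119 + (506 - 202*1369) = 437119 + (506 - 276538) = 437119 - 276032 = 161087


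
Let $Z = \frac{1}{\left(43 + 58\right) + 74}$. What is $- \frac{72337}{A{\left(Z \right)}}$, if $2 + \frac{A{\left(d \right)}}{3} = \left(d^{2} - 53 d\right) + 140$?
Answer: $- \frac{2215320625}{12650928} \approx -175.11$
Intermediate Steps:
$Z = \frac{1}{175}$ ($Z = \frac{1}{101 + 74} = \frac{1}{175} \approx 0.0057143$)
$A{\left(d \right)} = 414 - 159 d + 3 d^{2}$ ($A{\left(d \right)} = -6 + 3 \left(\left(d^{2} - 53 d\right) + 140\right) = -6 + 3 \left(140 + d^{2} - 53 d\right) = -6 + \left(420 - 159 d + 3 d^{2}\right) = 414 - 159 d + 3 d^{2}$)
$- \frac{72337}{A{\left(Z \right)}} = - \frac{72337}{414 - \frac{159}{175} + \frac{3}{30625}} = - \frac{72337}{\frac{12650928}{30625}} = \left(-72337\right) \frac{30625}{12650928} = - \frac{2215320625}{12650928}$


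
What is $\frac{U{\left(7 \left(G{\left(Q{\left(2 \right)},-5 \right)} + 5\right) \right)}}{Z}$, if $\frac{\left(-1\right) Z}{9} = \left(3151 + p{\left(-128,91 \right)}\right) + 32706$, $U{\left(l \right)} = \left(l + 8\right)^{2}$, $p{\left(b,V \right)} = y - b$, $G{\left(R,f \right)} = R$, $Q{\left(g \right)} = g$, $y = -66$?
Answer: $- \frac{361}{35919} \approx -0.01005$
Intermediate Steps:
$p{\left(b,V \right)} = -66 - b$
$U{\left(l \right)} = \left(8 + l\right)^{2}$
$Z = -323271$ ($Z = - 9 \left(\left(3151 - -62\right) + 32706\right) = - 9 \left(\left(3151 + \left(-66 + 128\right)\right) + 32706\right) = - 9 \left(\left(3151 + 62\right) + 32706\right) = - 9 \left(3213 + 32706\right) = \left(-9\right) 35919 = -323271$)
$\frac{U{\left(7 \left(G{\left(Q{\left(2 \right)},-5 \right)} + 5\right) \right)}}{Z} = \frac{\left(8 + 7 \left(2 + 5\right)\right)^{2}}{-323271} = \left(8 + 7 \cdot 7\right)^{2} \left(- \frac{1}{323271}\right) = \left(8 + 49\right)^{2} \left(- \frac{1}{323271}\right) = 57^{2} \left(- \frac{1}{323271}\right) = 3249 \left(- \frac{1}{323271}\right) = - \frac{361}{35919}$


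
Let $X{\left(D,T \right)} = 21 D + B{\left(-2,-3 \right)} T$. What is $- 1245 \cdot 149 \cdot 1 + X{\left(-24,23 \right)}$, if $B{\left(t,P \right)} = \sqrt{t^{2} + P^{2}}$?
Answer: $-186009 + 23 \sqrt{13} \approx -1.8593 \cdot 10^{5}$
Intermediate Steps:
$B{\left(t,P \right)} = \sqrt{P^{2} + t^{2}}$
$X{\left(D,T \right)} = 21 D + T \sqrt{13}$ ($X{\left(D,T \right)} = 21 D + \sqrt{\left(-3\right)^{2} + \left(-2\right)^{2}} T = 21 D + \sqrt{9 + 4} T = 21 D + \sqrt{13} T = 21 D + T \sqrt{13}$)
$- 1245 \cdot 149 \cdot 1 + X{\left(-24,23 \right)} = - 1245 \cdot 149 \cdot 1 + \left(21 \left(-24\right) + 23 \sqrt{13}\right) = \left(-1245\right) 149 - \left(504 - 23 \sqrt{13}\right) = -185505 - \left(504 - 23 \sqrt{13}\right) = -186009 + 23 \sqrt{13}$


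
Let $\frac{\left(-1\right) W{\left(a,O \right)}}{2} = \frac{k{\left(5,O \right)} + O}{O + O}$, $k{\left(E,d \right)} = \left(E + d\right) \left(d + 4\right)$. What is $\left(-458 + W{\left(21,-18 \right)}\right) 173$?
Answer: $- \frac{698920}{9} \approx -77658.0$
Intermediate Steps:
$k{\left(E,d \right)} = \left(4 + d\right) \left(E + d\right)$ ($k{\left(E,d \right)} = \left(E + d\right) \left(4 + d\right) = \left(4 + d\right) \left(E + d\right)$)
$W{\left(a,O \right)} = - \frac{20 + O^{2} + 10 O}{O}$ ($W{\left(a,O \right)} = - 2 \frac{\left(O^{2} + 4 \cdot 5 + 4 O + 5 O\right) + O}{O + O} = - 2 \frac{\left(O^{2} + 20 + 4 O + 5 O\right) + O}{2 O} = - 2 \left(\left(20 + O^{2} + 9 O\right) + O\right) \frac{1}{2 O} = - 2 \left(20 + O^{2} + 10 O\right) \frac{1}{2 O} = - 2 \frac{20 + O^{2} + 10 O}{2 O} = - \frac{20 + O^{2} + 10 O}{O}$)
$\left(-458 + W{\left(21,-18 \right)}\right) 173 = \left(-458 - \left(-8 - \frac{10}{9}\right)\right) 173 = \left(-458 - - \frac{82}{9}\right) 173 = \left(-458 + \left(-10 + 18 + \frac{10}{9}\right)\right) 173 = \left(-458 + \frac{82}{9}\right) 173 = \left(- \frac{4040}{9}\right) 173 = - \frac{698920}{9}$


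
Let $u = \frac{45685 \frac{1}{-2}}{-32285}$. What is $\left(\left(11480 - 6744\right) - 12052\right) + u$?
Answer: $- \frac{94469687}{12914} \approx -7315.3$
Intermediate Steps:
$u = \frac{9137}{12914}$ ($u = 45685 \left(- \frac{1}{2}\right) \left(- \frac{1}{32285}\right) = \left(- \frac{45685}{2}\right) \left(- \frac{1}{32285}\right) = \frac{9137}{12914} \approx 0.70753$)
$\left(\left(11480 - 6744\right) - 12052\right) + u = \left(\left(11480 - 6744\right) - 12052\right) + \frac{9137}{12914} = \left(4736 - 12052\right) + \frac{9137}{12914} = -7316 + \frac{9137}{12914} = - \frac{94469687}{12914}$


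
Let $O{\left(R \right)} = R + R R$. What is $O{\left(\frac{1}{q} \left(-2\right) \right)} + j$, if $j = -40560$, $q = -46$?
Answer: $- \frac{21456216}{529} \approx -40560.0$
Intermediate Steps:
$O{\left(R \right)} = R + R^{2}$
$O{\left(\frac{1}{q} \left(-2\right) \right)} + j = \frac{1}{-46} \left(-2\right) \left(1 + \frac{1}{-46} \left(-2\right)\right) - 40560 = \left(- \frac{1}{46}\right) \left(-2\right) \left(1 - - \frac{1}{23}\right) - 40560 = \frac{1 + \frac{1}{23}}{23} - 40560 = \frac{1}{23} \cdot \frac{24}{23} - 40560 = \frac{24}{529} - 40560 = - \frac{21456216}{529}$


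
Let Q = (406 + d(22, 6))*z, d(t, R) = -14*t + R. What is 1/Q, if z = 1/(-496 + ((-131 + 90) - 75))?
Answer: -153/26 ≈ -5.8846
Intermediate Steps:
d(t, R) = R - 14*t
z = -1/612 (z = 1/(-496 + (-41 - 75)) = 1/(-496 - 116) = 1/(-612) = -1/612 ≈ -0.0016340)
Q = -26/153 (Q = (406 + (6 - 14*22))*(-1/612) = (406 + (6 - 308))*(-1/612) = (406 - 302)*(-1/612) = 104*(-1/612) = -26/153 ≈ -0.16993)
1/Q = 1/(-26/153) = -153/26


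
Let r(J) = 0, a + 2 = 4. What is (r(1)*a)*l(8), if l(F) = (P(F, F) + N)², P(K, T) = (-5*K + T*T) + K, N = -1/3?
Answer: 0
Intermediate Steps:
a = 2 (a = -2 + 4 = 2)
N = -⅓ (N = -1*⅓ = -⅓ ≈ -0.33333)
P(K, T) = T² - 4*K (P(K, T) = (-5*K + T²) + K = (T² - 5*K) + K = T² - 4*K)
l(F) = (-⅓ + F² - 4*F)² (l(F) = ((F² - 4*F) - ⅓)² = (-⅓ + F² - 4*F)²)
(r(1)*a)*l(8) = (0*2)*((1 - 3*8² + 12*8)²/9) = 0*((1 - 3*64 + 96)²/9) = 0*((1 - 192 + 96)²/9) = 0*((⅑)*(-95)²) = 0*((⅑)*9025) = 0*(9025/9) = 0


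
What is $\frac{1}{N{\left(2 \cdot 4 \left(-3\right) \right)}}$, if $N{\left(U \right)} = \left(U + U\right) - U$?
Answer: $- \frac{1}{24} \approx -0.041667$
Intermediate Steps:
$N{\left(U \right)} = U$ ($N{\left(U \right)} = 2 U - U = U$)
$\frac{1}{N{\left(2 \cdot 4 \left(-3\right) \right)}} = \frac{1}{2 \cdot 4 \left(-3\right)} = \frac{1}{8 \left(-3\right)} = \frac{1}{-24} = - \frac{1}{24}$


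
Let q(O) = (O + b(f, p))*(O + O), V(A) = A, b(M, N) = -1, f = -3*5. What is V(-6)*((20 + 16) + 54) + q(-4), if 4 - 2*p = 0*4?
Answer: -500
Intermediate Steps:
p = 2 (p = 2 - 0*4 = 2 - 1/2*0 = 2 + 0 = 2)
f = -15
q(O) = 2*O*(-1 + O) (q(O) = (O - 1)*(O + O) = (-1 + O)*(2*O) = 2*O*(-1 + O))
V(-6)*((20 + 16) + 54) + q(-4) = -6*((20 + 16) + 54) + 2*(-4)*(-1 - 4) = -6*(36 + 54) + 2*(-4)*(-5) = -6*90 + 40 = -540 + 40 = -500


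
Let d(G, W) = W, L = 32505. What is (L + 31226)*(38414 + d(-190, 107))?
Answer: 2454981851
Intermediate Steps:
(L + 31226)*(38414 + d(-190, 107)) = (32505 + 31226)*(38414 + 107) = 63731*38521 = 2454981851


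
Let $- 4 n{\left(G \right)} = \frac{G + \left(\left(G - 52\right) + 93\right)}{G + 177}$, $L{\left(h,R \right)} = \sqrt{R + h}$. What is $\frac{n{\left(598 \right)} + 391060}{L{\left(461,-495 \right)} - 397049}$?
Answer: $- \frac{481336452864387}{488708516148500} - \frac{1212284763 i \sqrt{34}}{488708516148500} \approx -0.98491 - 1.4464 \cdot 10^{-5} i$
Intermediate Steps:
$n{\left(G \right)} = - \frac{41 + 2 G}{4 \left(177 + G\right)}$ ($n{\left(G \right)} = - \frac{\left(G + \left(\left(G - 52\right) + 93\right)\right) \frac{1}{G + 177}}{4} = - \frac{\left(G + \left(\left(-52 + G\right) + 93\right)\right) \frac{1}{177 + G}}{4} = - \frac{\left(G + \left(41 + G\right)\right) \frac{1}{177 + G}}{4} = - \frac{\left(41 + 2 G\right) \frac{1}{177 + G}}{4} = - \frac{\frac{1}{177 + G} \left(41 + 2 G\right)}{4} = - \frac{41 + 2 G}{4 \left(177 + G\right)}$)
$\frac{n{\left(598 \right)} + 391060}{L{\left(461,-495 \right)} - 397049} = \frac{\frac{-41 - 1196}{4 \left(177 + 598\right)} + 391060}{\sqrt{-495 + 461} - 397049} = \frac{\frac{-41 - 1196}{4 \cdot 775} + 391060}{\sqrt{-34} - 397049} = \frac{\frac{1}{4} \cdot \frac{1}{775} \left(-1237\right) + 391060}{i \sqrt{34} - 397049} = \frac{- \frac{1237}{3100} + 391060}{-397049 + i \sqrt{34}} = \frac{1212284763}{3100 \left(-397049 + i \sqrt{34}\right)}$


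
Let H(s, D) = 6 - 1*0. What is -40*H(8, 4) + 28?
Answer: -212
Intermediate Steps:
H(s, D) = 6 (H(s, D) = 6 + 0 = 6)
-40*H(8, 4) + 28 = -40*6 + 28 = -240 + 28 = -212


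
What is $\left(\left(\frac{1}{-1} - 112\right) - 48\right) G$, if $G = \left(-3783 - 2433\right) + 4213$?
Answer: $322483$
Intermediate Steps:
$G = -2003$ ($G = -6216 + 4213 = -2003$)
$\left(\left(\frac{1}{-1} - 112\right) - 48\right) G = \left(\left(\frac{1}{-1} - 112\right) - 48\right) \left(-2003\right) = \left(\left(-1 - 112\right) - 48\right) \left(-2003\right) = \left(-113 - 48\right) \left(-2003\right) = \left(-161\right) \left(-2003\right) = 322483$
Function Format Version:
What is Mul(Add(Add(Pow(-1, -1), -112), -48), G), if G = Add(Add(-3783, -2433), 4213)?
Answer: 322483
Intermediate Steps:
G = -2003 (G = Add(-6216, 4213) = -2003)
Mul(Add(Add(Pow(-1, -1), -112), -48), G) = Mul(Add(Add(Pow(-1, -1), -112), -48), -2003) = Mul(Add(Add(-1, -112), -48), -2003) = Mul(Add(-113, -48), -2003) = Mul(-161, -2003) = 322483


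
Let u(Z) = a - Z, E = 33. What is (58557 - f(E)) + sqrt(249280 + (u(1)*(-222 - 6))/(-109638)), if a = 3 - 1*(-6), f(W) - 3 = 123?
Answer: 58431 + 4*sqrt(5202201749007)/18273 ≈ 58930.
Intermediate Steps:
f(W) = 126 (f(W) = 3 + 123 = 126)
a = 9 (a = 3 + 6 = 9)
u(Z) = 9 - Z
(58557 - f(E)) + sqrt(249280 + (u(1)*(-222 - 6))/(-109638)) = (58557 - 1*126) + sqrt(249280 + ((9 - 1*1)*(-222 - 6))/(-109638)) = (58557 - 126) + sqrt(249280 + ((9 - 1)*(-228))*(-1/109638)) = 58431 + sqrt(249280 + (8*(-228))*(-1/109638)) = 58431 + sqrt(249280 - 1824*(-1/109638)) = 58431 + sqrt(249280 + 304/18273) = 58431 + sqrt(4555093744/18273) = 58431 + 4*sqrt(5202201749007)/18273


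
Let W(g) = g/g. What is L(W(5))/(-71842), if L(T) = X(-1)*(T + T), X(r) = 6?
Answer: -6/35921 ≈ -0.00016703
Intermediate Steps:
W(g) = 1
L(T) = 12*T (L(T) = 6*(T + T) = 6*(2*T) = 12*T)
L(W(5))/(-71842) = (12*1)/(-71842) = 12*(-1/71842) = -6/35921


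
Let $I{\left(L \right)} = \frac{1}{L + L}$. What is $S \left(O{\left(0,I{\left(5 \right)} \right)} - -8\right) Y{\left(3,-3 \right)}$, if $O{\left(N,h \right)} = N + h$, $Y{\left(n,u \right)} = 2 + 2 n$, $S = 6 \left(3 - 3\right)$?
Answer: $0$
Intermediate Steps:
$S = 0$ ($S = 6 \cdot 0 = 0$)
$I{\left(L \right)} = \frac{1}{2 L}$
$S \left(O{\left(0,I{\left(5 \right)} \right)} - -8\right) Y{\left(3,-3 \right)} = 0 \left(\left(0 + \frac{1}{2 \cdot 5}\right) - -8\right) \left(2 + 2 \cdot 3\right) = 0 \left(\left(0 + \frac{1}{2} \cdot \frac{1}{5}\right) + 8\right) \left(2 + 6\right) = 0 \left(\left(0 + \frac{1}{10}\right) + 8\right) 8 = 0 \left(\frac{1}{10} + 8\right) 8 = 0 \cdot \frac{81}{10} \cdot 8 = 0 \cdot 8 = 0$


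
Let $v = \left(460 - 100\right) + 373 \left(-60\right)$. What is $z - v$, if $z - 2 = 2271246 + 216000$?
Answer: $2509268$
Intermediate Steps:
$v = -22020$ ($v = \left(460 - 100\right) - 22380 = 360 - 22380 = -22020$)
$z = 2487248$ ($z = 2 + \left(2271246 + 216000\right) = 2 + 2487246 = 2487248$)
$z - v = 2487248 - -22020 = 2487248 + 22020 = 2509268$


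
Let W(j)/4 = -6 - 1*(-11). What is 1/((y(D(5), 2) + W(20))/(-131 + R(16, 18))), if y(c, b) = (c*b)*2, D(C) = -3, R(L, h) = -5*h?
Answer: -221/8 ≈ -27.625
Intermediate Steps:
W(j) = 20 (W(j) = 4*(-6 - 1*(-11)) = 4*(-6 + 11) = 4*5 = 20)
y(c, b) = 2*b*c (y(c, b) = (b*c)*2 = 2*b*c)
1/((y(D(5), 2) + W(20))/(-131 + R(16, 18))) = 1/((2*2*(-3) + 20)/(-131 - 5*18)) = 1/((-12 + 20)/(-131 - 90)) = 1/(8/(-221)) = 1/(8*(-1/221)) = 1/(-8/221) = -221/8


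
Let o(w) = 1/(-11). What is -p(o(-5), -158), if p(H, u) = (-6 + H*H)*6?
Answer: 4350/121 ≈ 35.950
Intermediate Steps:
o(w) = -1/11
p(H, u) = -36 + 6*H² (p(H, u) = (-6 + H²)*6 = -36 + 6*H²)
-p(o(-5), -158) = -(-36 + 6*(-1/11)²) = -(-36 + 6*(1/121)) = -(-36 + 6/121) = -1*(-4350/121) = 4350/121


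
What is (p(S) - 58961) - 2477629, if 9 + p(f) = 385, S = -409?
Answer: -2536214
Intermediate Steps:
p(f) = 376 (p(f) = -9 + 385 = 376)
(p(S) - 58961) - 2477629 = (376 - 58961) - 2477629 = -58585 - 2477629 = -2536214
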